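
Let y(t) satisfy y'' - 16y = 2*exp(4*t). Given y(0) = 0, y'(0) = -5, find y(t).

Characteristic equation r² - 16 = 0 factors as (r - 4)(r + 4) = 0, so r = 4, -4.
Hence y_h = C1*exp(4*t) + C2*exp(-4*t).
Since exp(4*t) solves the homogeneous equation (r = 4 is a root of multiplicity 1), multiply the trial by t. Try y_p = A*t*exp(4*t). Substituting into the equation and dividing by exp(4*t) gives A = 1/4, so y_p = t*exp(4*t)/4.
General solution: y = C1*exp(4*t) + C2*exp(-4*t) + t*exp(4*t)/4.
Apply the initial conditions: y(0) = C1 + C2 = 0 and y'(0) = 1/4 - 4*C2 + 4*C1 = -5. Solving gives C1 = -21/32, C2 = 21/32.

y = -21*exp(4*t)/32 + 21*exp(-4*t)/32 + t*exp(4*t)/4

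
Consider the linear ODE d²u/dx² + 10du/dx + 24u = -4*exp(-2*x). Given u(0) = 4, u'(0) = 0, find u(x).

u = 13*exp(-4*x) - 17*exp(-6*x)/2 - exp(-2*x)/2

Characteristic equation r² + 10r + 24 = 0 factors as (r + 4)(r + 6) = 0, so r = -4, -6.
Hence u_h = C1*exp(-4*x) + C2*exp(-6*x).
Try u_p = A*exp(-2*x). Substituting into the equation and dividing by exp(-2*x) gives A = -1/2, so u_p = -exp(-2*x)/2.
General solution: u = -exp(-2*x)/2 + C1*exp(-4*x) + C2*exp(-6*x).
Apply the initial conditions: u(0) = -1/2 + C1 + C2 = 4 and u'(0) = 1 - 6*C2 - 4*C1 = 0. Solving gives C1 = 13, C2 = -17/2.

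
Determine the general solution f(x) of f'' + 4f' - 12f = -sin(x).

f = 4*cos(x)/185 + 13*sin(x)/185 + C1*exp(-6*x) + C2*exp(2*x)

Characteristic equation r² + 4r - 12 = 0 factors as (r + 6)(r - 2) = 0, so r = -6, 2.
Hence f_h = C1*exp(-6*x) + C2*exp(2*x).
Try f_p = A*cos(x) + B*sin(x). Substituting and equating the coefficients of cos(x) and sin(x) gives A = 4/185, B = 13/185, so f_p = 4*cos(x)/185 + 13*sin(x)/185.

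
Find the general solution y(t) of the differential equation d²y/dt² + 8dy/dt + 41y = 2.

y = 2/41 + C1*cos(5*t)*exp(-4*t) + C2*exp(-4*t)*sin(5*t)

Characteristic equation r² + 8r + 41 = 0 has discriminant (8)² - 4·(41) = -100 < 0, so r = -4 ± 5i.
Hence y_h = C1*cos(5*t)*exp(-4*t) + C2*exp(-4*t)*sin(5*t).
For the particular solution try y_p = A0. Substituting and matching coefficients of each power of t gives A0 = 2/41, so y_p = 2/41.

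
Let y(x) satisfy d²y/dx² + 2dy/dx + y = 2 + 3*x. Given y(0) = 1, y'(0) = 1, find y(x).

Characteristic equation r² + 2r + 1 = 0 has discriminant (2)² - 4·(1) = 0, so r = -1 is a repeated root.
Hence y_h = (C1 + C2*x)*exp(-x).
For the particular solution try y_p = A0 + A1*x. Substituting and matching coefficients of each power of x gives A0 = -4, A1 = 3, so y_p = -4 + 3*x.
General solution: y = -4 + 3*x + C1*exp(-x) + C2*x*exp(-x).
Apply the initial conditions: y(0) = -4 + C1 = 1 and y'(0) = 3 + C2 - C1 = 1. Solving gives C1 = 5, C2 = 3.

y = -4 + 3*x + 5*exp(-x) + 3*x*exp(-x)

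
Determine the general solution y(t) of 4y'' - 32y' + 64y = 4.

y = 1/16 + C1*exp(4*t) + C2*t*exp(4*t)

Divide through by 4: y'' - 8y' + 16y = 1.
Characteristic equation r² - 8r + 16 = 0 has discriminant (-8)² - 4·(16) = 0, so r = 4 is a repeated root.
Hence y_h = (C1 + C2*t)*exp(4*t).
For the particular solution try y_p = A0. Substituting and matching coefficients of each power of t gives A0 = 1/16, so y_p = 1/16.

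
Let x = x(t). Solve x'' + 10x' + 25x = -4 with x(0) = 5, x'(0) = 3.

x = -4/25 + 129*exp(-5*t)/25 + 144*t*exp(-5*t)/5

Characteristic equation r² + 10r + 25 = 0 has discriminant (10)² - 4·(25) = 0, so r = -5 is a repeated root.
Hence x_h = (C1 + C2*t)*exp(-5*t).
For the particular solution try x_p = A0. Substituting and matching coefficients of each power of t gives A0 = -4/25, so x_p = -4/25.
General solution: x = -4/25 + C1*exp(-5*t) + C2*t*exp(-5*t).
Apply the initial conditions: x(0) = -4/25 + C1 = 5 and x'(0) = C2 - 5*C1 = 3. Solving gives C1 = 129/25, C2 = 144/5.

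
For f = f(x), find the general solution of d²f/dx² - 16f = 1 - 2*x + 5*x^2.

f = -13/128 - 5*x**2/16 + x/8 + C1*exp(4*x) + C2*exp(-4*x)

Characteristic equation r² - 16 = 0 factors as (r - 4)(r + 4) = 0, so r = 4, -4.
Hence f_h = C1*exp(4*x) + C2*exp(-4*x).
For the particular solution try f_p = A0 + A1*x + A2*x^2. Substituting and matching coefficients of each power of x gives A0 = -13/128, A1 = 1/8, A2 = -5/16, so f_p = -13/128 - 5*x^2/16 + x/8.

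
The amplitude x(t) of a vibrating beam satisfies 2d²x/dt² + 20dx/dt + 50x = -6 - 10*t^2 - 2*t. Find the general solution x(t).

Divide through by 2: x'' + 10x' + 25x = -3 - t - 5*t^2.
Characteristic equation r² + 10r + 25 = 0 has discriminant (10)² - 4·(25) = 0, so r = -5 is a repeated root.
Hence x_h = (C1 + C2*t)*exp(-5*t).
For the particular solution try x_p = A0 + A1*t + A2*t^2. Substituting and matching coefficients of each power of t gives A0 = -19/125, A1 = 3/25, A2 = -1/5, so x_p = -19/125 - t^2/5 + 3*t/25.

x = -19/125 - t**2/5 + 3*t/25 + C1*exp(-5*t) + C2*t*exp(-5*t)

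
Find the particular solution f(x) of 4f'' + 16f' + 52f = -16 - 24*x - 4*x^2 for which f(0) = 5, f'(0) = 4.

Divide through by 4: f'' + 4f' + 13f = -4 - x^2 - 6*x.
Characteristic equation r² + 4r + 13 = 0 has discriminant (4)² - 4·(13) = -36 < 0, so r = -2 ± 3i.
Hence f_h = C1*cos(3*x)*exp(-2*x) + C2*exp(-2*x)*sin(3*x).
For the particular solution try f_p = A0 + A1*x + A2*x^2. Substituting and matching coefficients of each power of x gives A0 = -370/2197, A1 = -70/169, A2 = -1/13, so f_p = -370/2197 - 70*x/169 - x^2/13.
General solution: f = -370/2197 - 70*x/169 - x^2/13 + C1*cos(3*x)*exp(-2*x) + C2*exp(-2*x)*sin(3*x).
Apply the initial conditions: f(0) = -370/2197 + C1 = 5 and f'(0) = -70/169 - 2*C1 + 3*C2 = 4. Solving gives C1 = 11355/2197, C2 = 32408/6591.

f = -370/2197 - 70*x/169 - x**2/13 + 11355*cos(3*x)*exp(-2*x)/2197 + 32408*exp(-2*x)*sin(3*x)/6591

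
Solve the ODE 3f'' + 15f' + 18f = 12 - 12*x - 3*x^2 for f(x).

f = 113/108 - 7*x/18 - x**2/6 + C1*exp(-3*x) + C2*exp(-2*x)

Divide through by 3: f'' + 5f' + 6f = 4 - x^2 - 4*x.
Characteristic equation r² + 5r + 6 = 0 factors as (r + 3)(r + 2) = 0, so r = -3, -2.
Hence f_h = C1*exp(-3*x) + C2*exp(-2*x).
For the particular solution try f_p = A0 + A1*x + A2*x^2. Substituting and matching coefficients of each power of x gives A0 = 113/108, A1 = -7/18, A2 = -1/6, so f_p = 113/108 - 7*x/18 - x^2/6.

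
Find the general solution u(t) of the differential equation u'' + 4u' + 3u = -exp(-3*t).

u = C1*exp(-t) + C2*exp(-3*t) + t*exp(-3*t)/2

Characteristic equation r² + 4r + 3 = 0 factors as (r + 1)(r + 3) = 0, so r = -1, -3.
Hence u_h = C1*exp(-t) + C2*exp(-3*t).
Since exp(-3*t) solves the homogeneous equation (r = -3 is a root of multiplicity 1), multiply the trial by t. Try u_p = A*t*exp(-3*t). Substituting into the equation and dividing by exp(-3*t) gives A = 1/2, so u_p = t*exp(-3*t)/2.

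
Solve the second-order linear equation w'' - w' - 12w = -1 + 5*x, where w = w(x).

Characteristic equation r² - r - 12 = 0 factors as (r - 4)(r + 3) = 0, so r = 4, -3.
Hence w_h = C1*exp(4*x) + C2*exp(-3*x).
For the particular solution try w_p = A0 + A1*x. Substituting and matching coefficients of each power of x gives A0 = 17/144, A1 = -5/12, so w_p = 17/144 - 5*x/12.

w = 17/144 - 5*x/12 + C1*exp(4*x) + C2*exp(-3*x)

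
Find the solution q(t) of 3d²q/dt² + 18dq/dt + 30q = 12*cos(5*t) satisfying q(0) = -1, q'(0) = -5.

q = -4*cos(5*t)/75 + 8*sin(5*t)/75 - 628*exp(-3*t)*sin(t)/75 - 71*cos(t)*exp(-3*t)/75

Divide through by 3: q'' + 6q' + 10q = 4*cos(5*t).
Characteristic equation r² + 6r + 10 = 0 has discriminant (6)² - 4·(10) = -4 < 0, so r = -3 ± i.
Hence q_h = C1*cos(t)*exp(-3*t) + C2*exp(-3*t)*sin(t).
Try q_p = A*cos(5*t) + B*sin(5*t). Substituting and equating the coefficients of cos(5t) and sin(5t) gives A = -4/75, B = 8/75, so q_p = -4*cos(5*t)/75 + 8*sin(5*t)/75.
General solution: q = -4*cos(5*t)/75 + 8*sin(5*t)/75 + C1*cos(t)*exp(-3*t) + C2*exp(-3*t)*sin(t).
Apply the initial conditions: q(0) = -4/75 + C1 = -1 and q'(0) = 8/15 + C2 - 3*C1 = -5. Solving gives C1 = -71/75, C2 = -628/75.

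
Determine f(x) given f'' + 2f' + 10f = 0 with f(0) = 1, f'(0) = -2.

Characteristic equation r² + 2r + 10 = 0 has discriminant (2)² - 4·(10) = -36 < 0, so r = -1 ± 3i.
Hence f_h = C1*cos(3*x)*exp(-x) + C2*exp(-x)*sin(3*x).
Apply the initial conditions: f(0) = C1 = 1 and f'(0) = -C1 + 3*C2 = -2. Solving gives C1 = 1, C2 = -1/3.

f = cos(3*x)*exp(-x) - exp(-x)*sin(3*x)/3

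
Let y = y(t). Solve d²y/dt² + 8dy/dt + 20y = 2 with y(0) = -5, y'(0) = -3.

y = 1/10 - 117*exp(-4*t)*sin(2*t)/10 - 51*cos(2*t)*exp(-4*t)/10

Characteristic equation r² + 8r + 20 = 0 has discriminant (8)² - 4·(20) = -16 < 0, so r = -4 ± 2i.
Hence y_h = C1*cos(2*t)*exp(-4*t) + C2*exp(-4*t)*sin(2*t).
For the particular solution try y_p = A0. Substituting and matching coefficients of each power of t gives A0 = 1/10, so y_p = 1/10.
General solution: y = 1/10 + C1*cos(2*t)*exp(-4*t) + C2*exp(-4*t)*sin(2*t).
Apply the initial conditions: y(0) = 1/10 + C1 = -5 and y'(0) = -4*C1 + 2*C2 = -3. Solving gives C1 = -51/10, C2 = -117/10.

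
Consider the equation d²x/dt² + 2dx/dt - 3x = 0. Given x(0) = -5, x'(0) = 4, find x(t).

Characteristic equation r² + 2r - 3 = 0 factors as (r + 3)(r - 1) = 0, so r = -3, 1.
Hence x_h = C1*exp(-3*t) + C2*exp(t).
Apply the initial conditions: x(0) = C1 + C2 = -5 and x'(0) = C2 - 3*C1 = 4. Solving gives C1 = -9/4, C2 = -11/4.

x = -11*exp(t)/4 - 9*exp(-3*t)/4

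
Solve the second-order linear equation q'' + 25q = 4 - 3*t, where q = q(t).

Characteristic equation r² + 25 = 0 has discriminant (0)² - 4·(25) = -100 < 0, so r = ± 5i.
Hence q_h = C1*cos(5*t) + C2*sin(5*t).
For the particular solution try q_p = A0 + A1*t. Substituting and matching coefficients of each power of t gives A0 = 4/25, A1 = -3/25, so q_p = 4/25 - 3*t/25.

q = 4/25 - 3*t/25 + C1*cos(5*t) + C2*sin(5*t)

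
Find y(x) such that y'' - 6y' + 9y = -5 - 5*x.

Characteristic equation r² - 6r + 9 = 0 has discriminant (-6)² - 4·(9) = 0, so r = 3 is a repeated root.
Hence y_h = (C1 + C2*x)*exp(3*x).
For the particular solution try y_p = A0 + A1*x. Substituting and matching coefficients of each power of x gives A0 = -25/27, A1 = -5/9, so y_p = -25/27 - 5*x/9.

y = -25/27 - 5*x/9 + C1*exp(3*x) + C2*x*exp(3*x)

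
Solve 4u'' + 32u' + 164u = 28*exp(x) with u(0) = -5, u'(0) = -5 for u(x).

u = 7*exp(x)/50 - 257*cos(5*x)*exp(-4*x)/50 - 257*exp(-4*x)*sin(5*x)/50

Divide through by 4: u'' + 8u' + 41u = 7*exp(x).
Characteristic equation r² + 8r + 41 = 0 has discriminant (8)² - 4·(41) = -100 < 0, so r = -4 ± 5i.
Hence u_h = C1*cos(5*x)*exp(-4*x) + C2*exp(-4*x)*sin(5*x).
Try u_p = A*exp(x). Substituting into the equation and dividing by exp(x) gives A = 7/50, so u_p = 7*exp(x)/50.
General solution: u = 7*exp(x)/50 + C1*cos(5*x)*exp(-4*x) + C2*exp(-4*x)*sin(5*x).
Apply the initial conditions: u(0) = 7/50 + C1 = -5 and u'(0) = 7/50 - 4*C1 + 5*C2 = -5. Solving gives C1 = -257/50, C2 = -257/50.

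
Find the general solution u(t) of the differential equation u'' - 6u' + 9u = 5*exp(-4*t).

Characteristic equation r² - 6r + 9 = 0 has discriminant (-6)² - 4·(9) = 0, so r = 3 is a repeated root.
Hence u_h = (C1 + C2*t)*exp(3*t).
Try u_p = A*exp(-4*t). Substituting into the equation and dividing by exp(-4*t) gives A = 5/49, so u_p = 5*exp(-4*t)/49.

u = 5*exp(-4*t)/49 + C1*exp(3*t) + C2*t*exp(3*t)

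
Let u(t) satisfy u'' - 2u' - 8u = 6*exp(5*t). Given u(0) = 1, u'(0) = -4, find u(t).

Characteristic equation r² - 2r - 8 = 0 factors as (r + 2)(r - 4) = 0, so r = -2, 4.
Hence u_h = C1*exp(-2*t) + C2*exp(4*t).
Try u_p = A*exp(5*t). Substituting into the equation and dividing by exp(5*t) gives A = 6/7, so u_p = 6*exp(5*t)/7.
General solution: u = 6*exp(5*t)/7 + C1*exp(-2*t) + C2*exp(4*t).
Apply the initial conditions: u(0) = 6/7 + C1 + C2 = 1 and u'(0) = 30/7 - 2*C1 + 4*C2 = -4. Solving gives C1 = 31/21, C2 = -4/3.

u = -4*exp(4*t)/3 + 6*exp(5*t)/7 + 31*exp(-2*t)/21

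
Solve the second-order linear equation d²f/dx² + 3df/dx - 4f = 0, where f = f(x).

Characteristic equation r² + 3r - 4 = 0 factors as (r + 4)(r - 1) = 0, so r = -4, 1.
Hence f_h = C1*exp(-4*x) + C2*exp(x).

f = C1*exp(-4*x) + C2*exp(x)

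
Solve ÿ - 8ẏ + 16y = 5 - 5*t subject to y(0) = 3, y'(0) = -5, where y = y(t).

y = 5/32 - 5*t/16 + 91*exp(4*t)/32 - 257*t*exp(4*t)/16

Characteristic equation r² - 8r + 16 = 0 has discriminant (-8)² - 4·(16) = 0, so r = 4 is a repeated root.
Hence y_h = (C1 + C2*t)*exp(4*t).
For the particular solution try y_p = A0 + A1*t. Substituting and matching coefficients of each power of t gives A0 = 5/32, A1 = -5/16, so y_p = 5/32 - 5*t/16.
General solution: y = 5/32 - 5*t/16 + C1*exp(4*t) + C2*t*exp(4*t).
Apply the initial conditions: y(0) = 5/32 + C1 = 3 and y'(0) = -5/16 + C2 + 4*C1 = -5. Solving gives C1 = 91/32, C2 = -257/16.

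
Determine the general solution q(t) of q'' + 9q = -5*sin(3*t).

Characteristic equation r² + 9 = 0 has discriminant (0)² - 4·(9) = -36 < 0, so r = ± 3i.
Hence q_h = C1*cos(3*t) + C2*sin(3*t).
Since ±3i are characteristic roots, multiply the trial by t. Try q_p = t*(A*cos(3*t) + B*sin(3*t)). Substituting and equating the coefficients of cos(3t) and sin(3t) gives A = 5/6, B = 0, so q_p = 5*t*cos(3*t)/6.

q = C1*cos(3*t) + C2*sin(3*t) + 5*t*cos(3*t)/6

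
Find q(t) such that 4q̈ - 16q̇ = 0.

Divide through by 4: q'' - 4q' = 0.
Characteristic equation r² - 4r = 0 factors as (r - 4)r = 0, so r = 4, 0.
Hence q_h = C1*exp(4*t) + C2.

q = C2 + C1*exp(4*t)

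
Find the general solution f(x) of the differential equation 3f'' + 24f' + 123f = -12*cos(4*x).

f = -128*sin(4*x)/1649 - 100*cos(4*x)/1649 + C1*cos(5*x)*exp(-4*x) + C2*exp(-4*x)*sin(5*x)

Divide through by 3: f'' + 8f' + 41f = -4*cos(4*x).
Characteristic equation r² + 8r + 41 = 0 has discriminant (8)² - 4·(41) = -100 < 0, so r = -4 ± 5i.
Hence f_h = C1*cos(5*x)*exp(-4*x) + C2*exp(-4*x)*sin(5*x).
Try f_p = A*cos(4*x) + B*sin(4*x). Substituting and equating the coefficients of cos(4x) and sin(4x) gives A = -100/1649, B = -128/1649, so f_p = -128*sin(4*x)/1649 - 100*cos(4*x)/1649.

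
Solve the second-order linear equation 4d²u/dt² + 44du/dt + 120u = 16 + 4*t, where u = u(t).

u = 109/900 + t/30 + C1*exp(-6*t) + C2*exp(-5*t)

Divide through by 4: u'' + 11u' + 30u = 4 + t.
Characteristic equation r² + 11r + 30 = 0 factors as (r + 6)(r + 5) = 0, so r = -6, -5.
Hence u_h = C1*exp(-6*t) + C2*exp(-5*t).
For the particular solution try u_p = A0 + A1*t. Substituting and matching coefficients of each power of t gives A0 = 109/900, A1 = 1/30, so u_p = 109/900 + t/30.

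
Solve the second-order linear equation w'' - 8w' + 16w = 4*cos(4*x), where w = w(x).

Characteristic equation r² - 8r + 16 = 0 has discriminant (-8)² - 4·(16) = 0, so r = 4 is a repeated root.
Hence w_h = (C1 + C2*x)*exp(4*x).
Try w_p = A*cos(4*x) + B*sin(4*x). Substituting and equating the coefficients of cos(4x) and sin(4x) gives A = 0, B = -1/8, so w_p = -sin(4*x)/8.

w = -sin(4*x)/8 + C1*exp(4*x) + C2*x*exp(4*x)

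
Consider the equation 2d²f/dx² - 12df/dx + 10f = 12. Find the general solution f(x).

Divide through by 2: f'' - 6f' + 5f = 6.
Characteristic equation r² - 6r + 5 = 0 factors as (r - 5)(r - 1) = 0, so r = 5, 1.
Hence f_h = C1*exp(5*x) + C2*exp(x).
For the particular solution try f_p = A0. Substituting and matching coefficients of each power of x gives A0 = 6/5, so f_p = 6/5.

f = 6/5 + C1*exp(5*x) + C2*exp(x)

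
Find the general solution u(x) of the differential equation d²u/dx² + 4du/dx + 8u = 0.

u = C1*cos(2*x)*exp(-2*x) + C2*exp(-2*x)*sin(2*x)

Characteristic equation r² + 4r + 8 = 0 has discriminant (4)² - 4·(8) = -16 < 0, so r = -2 ± 2i.
Hence u_h = C1*cos(2*x)*exp(-2*x) + C2*exp(-2*x)*sin(2*x).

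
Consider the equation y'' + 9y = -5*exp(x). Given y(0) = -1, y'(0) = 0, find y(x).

y = -cos(3*x)/2 - exp(x)/2 + sin(3*x)/6

Characteristic equation r² + 9 = 0 has discriminant (0)² - 4·(9) = -36 < 0, so r = ± 3i.
Hence y_h = C1*cos(3*x) + C2*sin(3*x).
Try y_p = A*exp(x). Substituting into the equation and dividing by exp(x) gives A = -1/2, so y_p = -exp(x)/2.
General solution: y = -exp(x)/2 + C1*cos(3*x) + C2*sin(3*x).
Apply the initial conditions: y(0) = -1/2 + C1 = -1 and y'(0) = -1/2 + 3*C2 = 0. Solving gives C1 = -1/2, C2 = 1/6.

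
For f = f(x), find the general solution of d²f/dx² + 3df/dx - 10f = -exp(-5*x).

Characteristic equation r² + 3r - 10 = 0 factors as (r - 2)(r + 5) = 0, so r = 2, -5.
Hence f_h = C1*exp(2*x) + C2*exp(-5*x).
Since exp(-5*x) solves the homogeneous equation (r = -5 is a root of multiplicity 1), multiply the trial by x. Try f_p = A*x*exp(-5*x). Substituting into the equation and dividing by exp(-5*x) gives A = 1/7, so f_p = x*exp(-5*x)/7.

f = C1*exp(2*x) + C2*exp(-5*x) + x*exp(-5*x)/7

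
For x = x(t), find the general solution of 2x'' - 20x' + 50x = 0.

Divide through by 2: x'' - 10x' + 25x = 0.
Characteristic equation r² - 10r + 25 = 0 has discriminant (-10)² - 4·(25) = 0, so r = 5 is a repeated root.
Hence x_h = (C1 + C2*t)*exp(5*t).

x = C1*exp(5*t) + C2*t*exp(5*t)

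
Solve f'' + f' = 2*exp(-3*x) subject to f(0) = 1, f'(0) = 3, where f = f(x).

f = 14/3 - 4*exp(-x) + exp(-3*x)/3

Characteristic equation r² + r = 0 factors as (r + 1)r = 0, so r = -1, 0.
Hence f_h = C1*exp(-x) + C2.
Try f_p = A*exp(-3*x). Substituting into the equation and dividing by exp(-3*x) gives A = 1/3, so f_p = exp(-3*x)/3.
General solution: f = C2 + exp(-3*x)/3 + C1*exp(-x).
Apply the initial conditions: f(0) = 1/3 + C1 + C2 = 1 and f'(0) = -1 - C1 = 3. Solving gives C1 = -4, C2 = 14/3.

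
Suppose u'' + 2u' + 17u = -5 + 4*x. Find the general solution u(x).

Characteristic equation r² + 2r + 17 = 0 has discriminant (2)² - 4·(17) = -64 < 0, so r = -1 ± 4i.
Hence u_h = C1*cos(4*x)*exp(-x) + C2*exp(-x)*sin(4*x).
For the particular solution try u_p = A0 + A1*x. Substituting and matching coefficients of each power of x gives A0 = -93/289, A1 = 4/17, so u_p = -93/289 + 4*x/17.

u = -93/289 + 4*x/17 + C1*cos(4*x)*exp(-x) + C2*exp(-x)*sin(4*x)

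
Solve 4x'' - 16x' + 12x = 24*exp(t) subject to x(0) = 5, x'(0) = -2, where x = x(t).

x = -2*exp(3*t) + 7*exp(t) - 3*t*exp(t)

Divide through by 4: x'' - 4x' + 3x = 6*exp(t).
Characteristic equation r² - 4r + 3 = 0 factors as (r - 1)(r - 3) = 0, so r = 1, 3.
Hence x_h = C1*exp(t) + C2*exp(3*t).
Since exp(t) solves the homogeneous equation (r = 1 is a root of multiplicity 1), multiply the trial by t. Try x_p = A*t*exp(t). Substituting into the equation and dividing by exp(t) gives A = -3, so x_p = -3*t*exp(t).
General solution: x = C1*exp(t) + C2*exp(3*t) - 3*t*exp(t).
Apply the initial conditions: x(0) = C1 + C2 = 5 and x'(0) = -3 + C1 + 3*C2 = -2. Solving gives C1 = 7, C2 = -2.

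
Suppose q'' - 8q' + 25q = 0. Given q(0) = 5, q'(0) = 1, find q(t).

q = 5*cos(3*t)*exp(4*t) - 19*exp(4*t)*sin(3*t)/3

Characteristic equation r² - 8r + 25 = 0 has discriminant (-8)² - 4·(25) = -36 < 0, so r = 4 ± 3i.
Hence q_h = C1*cos(3*t)*exp(4*t) + C2*exp(4*t)*sin(3*t).
Apply the initial conditions: q(0) = C1 = 5 and q'(0) = 3*C2 + 4*C1 = 1. Solving gives C1 = 5, C2 = -19/3.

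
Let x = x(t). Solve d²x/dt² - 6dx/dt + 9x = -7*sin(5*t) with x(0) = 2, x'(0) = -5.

x = -105*cos(5*t)/578 + 28*sin(5*t)/289 + 1261*exp(3*t)/578 - 409*t*exp(3*t)/34

Characteristic equation r² - 6r + 9 = 0 has discriminant (-6)² - 4·(9) = 0, so r = 3 is a repeated root.
Hence x_h = (C1 + C2*t)*exp(3*t).
Try x_p = A*cos(5*t) + B*sin(5*t). Substituting and equating the coefficients of cos(5t) and sin(5t) gives A = -105/578, B = 28/289, so x_p = -105*cos(5*t)/578 + 28*sin(5*t)/289.
General solution: x = -105*cos(5*t)/578 + 28*sin(5*t)/289 + C1*exp(3*t) + C2*t*exp(3*t).
Apply the initial conditions: x(0) = -105/578 + C1 = 2 and x'(0) = 140/289 + C2 + 3*C1 = -5. Solving gives C1 = 1261/578, C2 = -409/34.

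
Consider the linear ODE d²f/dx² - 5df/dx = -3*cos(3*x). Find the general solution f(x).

f = C2 + 3*cos(3*x)/34 + 5*sin(3*x)/34 + C1*exp(5*x)

Characteristic equation r² - 5r = 0 factors as (r - 5)r = 0, so r = 5, 0.
Hence f_h = C1*exp(5*x) + C2.
Try f_p = A*cos(3*x) + B*sin(3*x). Substituting and equating the coefficients of cos(3x) and sin(3x) gives A = 3/34, B = 5/34, so f_p = 3*cos(3*x)/34 + 5*sin(3*x)/34.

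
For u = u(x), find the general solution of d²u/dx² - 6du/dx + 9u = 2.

u = 2/9 + C1*exp(3*x) + C2*x*exp(3*x)

Characteristic equation r² - 6r + 9 = 0 has discriminant (-6)² - 4·(9) = 0, so r = 3 is a repeated root.
Hence u_h = (C1 + C2*x)*exp(3*x).
For the particular solution try u_p = A0. Substituting and matching coefficients of each power of x gives A0 = 2/9, so u_p = 2/9.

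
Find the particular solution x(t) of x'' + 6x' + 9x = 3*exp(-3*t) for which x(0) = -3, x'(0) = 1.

Characteristic equation r² + 6r + 9 = 0 has discriminant (6)² - 4·(9) = 0, so r = -3 is a repeated root.
Hence x_h = (C1 + C2*t)*exp(-3*t).
Since exp(-3*t) solves the homogeneous equation (r = -3 is a root of multiplicity 2), multiply the trial by t^2. Try x_p = A*t^2*exp(-3*t). Substituting into the equation and dividing by exp(-3*t) gives A = 3/2, so x_p = 3*t^2*exp(-3*t)/2.
General solution: x = C1*exp(-3*t) + 3*t^2*exp(-3*t)/2 + C2*t*exp(-3*t).
Apply the initial conditions: x(0) = C1 = -3 and x'(0) = C2 - 3*C1 = 1. Solving gives C1 = -3, C2 = -8.

x = -3*exp(-3*t) - 8*t*exp(-3*t) + 3*t**2*exp(-3*t)/2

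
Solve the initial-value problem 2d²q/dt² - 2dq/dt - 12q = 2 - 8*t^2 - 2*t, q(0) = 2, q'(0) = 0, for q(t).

q = 7/108 - t/18 + 2*t**2/3 + 23*exp(-2*t)/20 + 106*exp(3*t)/135

Divide through by 2: q'' - q' - 6q = 1 - t - 4*t^2.
Characteristic equation r² - r - 6 = 0 factors as (r - 3)(r + 2) = 0, so r = 3, -2.
Hence q_h = C1*exp(3*t) + C2*exp(-2*t).
For the particular solution try q_p = A0 + A1*t + A2*t^2. Substituting and matching coefficients of each power of t gives A0 = 7/108, A1 = -1/18, A2 = 2/3, so q_p = 7/108 - t/18 + 2*t^2/3.
General solution: q = 7/108 - t/18 + 2*t^2/3 + C1*exp(3*t) + C2*exp(-2*t).
Apply the initial conditions: q(0) = 7/108 + C1 + C2 = 2 and q'(0) = -1/18 - 2*C2 + 3*C1 = 0. Solving gives C1 = 106/135, C2 = 23/20.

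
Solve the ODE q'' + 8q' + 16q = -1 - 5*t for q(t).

q = 3/32 - 5*t/16 + C1*exp(-4*t) + C2*t*exp(-4*t)

Characteristic equation r² + 8r + 16 = 0 has discriminant (8)² - 4·(16) = 0, so r = -4 is a repeated root.
Hence q_h = (C1 + C2*t)*exp(-4*t).
For the particular solution try q_p = A0 + A1*t. Substituting and matching coefficients of each power of t gives A0 = 3/32, A1 = -5/16, so q_p = 3/32 - 5*t/16.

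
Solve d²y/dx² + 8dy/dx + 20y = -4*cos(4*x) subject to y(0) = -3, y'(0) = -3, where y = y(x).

Characteristic equation r² + 8r + 20 = 0 has discriminant (8)² - 4·(20) = -16 < 0, so r = -4 ± 2i.
Hence y_h = C1*cos(2*x)*exp(-4*x) + C2*exp(-4*x)*sin(2*x).
Try y_p = A*cos(4*x) + B*sin(4*x). Substituting and equating the coefficients of cos(4x) and sin(4x) gives A = -1/65, B = -8/65, so y_p = -8*sin(4*x)/65 - cos(4*x)/65.
General solution: y = -8*sin(4*x)/65 - cos(4*x)/65 + C1*cos(2*x)*exp(-4*x) + C2*exp(-4*x)*sin(2*x).
Apply the initial conditions: y(0) = -1/65 + C1 = -3 and y'(0) = -32/65 - 4*C1 + 2*C2 = -3. Solving gives C1 = -194/65, C2 = -939/130.

y = -8*sin(4*x)/65 - cos(4*x)/65 - 939*exp(-4*x)*sin(2*x)/130 - 194*cos(2*x)*exp(-4*x)/65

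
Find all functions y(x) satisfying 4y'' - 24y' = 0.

y = C2 + C1*exp(6*x)

Divide through by 4: y'' - 6y' = 0.
Characteristic equation r² - 6r = 0 factors as (r - 6)r = 0, so r = 6, 0.
Hence y_h = C1*exp(6*x) + C2.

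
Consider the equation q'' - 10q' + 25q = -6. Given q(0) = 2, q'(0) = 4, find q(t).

q = -6/25 + 56*exp(5*t)/25 - 36*t*exp(5*t)/5

Characteristic equation r² - 10r + 25 = 0 has discriminant (-10)² - 4·(25) = 0, so r = 5 is a repeated root.
Hence q_h = (C1 + C2*t)*exp(5*t).
For the particular solution try q_p = A0. Substituting and matching coefficients of each power of t gives A0 = -6/25, so q_p = -6/25.
General solution: q = -6/25 + C1*exp(5*t) + C2*t*exp(5*t).
Apply the initial conditions: q(0) = -6/25 + C1 = 2 and q'(0) = C2 + 5*C1 = 4. Solving gives C1 = 56/25, C2 = -36/5.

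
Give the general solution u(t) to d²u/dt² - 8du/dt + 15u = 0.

Characteristic equation r² - 8r + 15 = 0 factors as (r - 5)(r - 3) = 0, so r = 5, 3.
Hence u_h = C1*exp(5*t) + C2*exp(3*t).

u = C1*exp(5*t) + C2*exp(3*t)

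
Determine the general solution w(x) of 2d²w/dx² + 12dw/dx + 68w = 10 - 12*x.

w = 103/578 - 3*x/17 + C1*cos(5*x)*exp(-3*x) + C2*exp(-3*x)*sin(5*x)

Divide through by 2: w'' + 6w' + 34w = 5 - 6*x.
Characteristic equation r² + 6r + 34 = 0 has discriminant (6)² - 4·(34) = -100 < 0, so r = -3 ± 5i.
Hence w_h = C1*cos(5*x)*exp(-3*x) + C2*exp(-3*x)*sin(5*x).
For the particular solution try w_p = A0 + A1*x. Substituting and matching coefficients of each power of x gives A0 = 103/578, A1 = -3/17, so w_p = 103/578 - 3*x/17.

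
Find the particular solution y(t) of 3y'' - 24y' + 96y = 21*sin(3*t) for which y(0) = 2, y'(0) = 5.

Divide through by 3: y'' - 8y' + 32y = 7*sin(3*t).
Characteristic equation r² - 8r + 32 = 0 has discriminant (-8)² - 4·(32) = -64 < 0, so r = 4 ± 4i.
Hence y_h = C1*cos(4*t)*exp(4*t) + C2*exp(4*t)*sin(4*t).
Try y_p = A*cos(3*t) + B*sin(3*t). Substituting and equating the coefficients of cos(3t) and sin(3t) gives A = 168/1105, B = 161/1105, so y_p = 161*sin(3*t)/1105 + 168*cos(3*t)/1105.
General solution: y = 161*sin(3*t)/1105 + 168*cos(3*t)/1105 + C1*cos(4*t)*exp(4*t) + C2*exp(4*t)*sin(4*t).
Apply the initial conditions: y(0) = 168/1105 + C1 = 2 and y'(0) = 483/1105 + 4*C1 + 4*C2 = 5. Solving gives C1 = 2042/1105, C2 = -1563/2210.

y = 161*sin(3*t)/1105 + 168*cos(3*t)/1105 - 1563*exp(4*t)*sin(4*t)/2210 + 2042*cos(4*t)*exp(4*t)/1105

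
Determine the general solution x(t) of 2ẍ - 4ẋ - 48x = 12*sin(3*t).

x = -22*sin(3*t)/125 + 4*cos(3*t)/125 + C1*exp(-4*t) + C2*exp(6*t)

Divide through by 2: x'' - 2x' - 24x = 6*sin(3*t).
Characteristic equation r² - 2r - 24 = 0 factors as (r + 4)(r - 6) = 0, so r = -4, 6.
Hence x_h = C1*exp(-4*t) + C2*exp(6*t).
Try x_p = A*cos(3*t) + B*sin(3*t). Substituting and equating the coefficients of cos(3t) and sin(3t) gives A = 4/125, B = -22/125, so x_p = -22*sin(3*t)/125 + 4*cos(3*t)/125.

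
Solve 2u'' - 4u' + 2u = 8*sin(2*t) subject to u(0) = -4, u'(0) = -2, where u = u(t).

Divide through by 2: u'' - 2u' + u = 4*sin(2*t).
Characteristic equation r² - 2r + 1 = 0 has discriminant (-2)² - 4·(1) = 0, so r = 1 is a repeated root.
Hence u_h = (C1 + C2*t)*exp(t).
Try u_p = A*cos(2*t) + B*sin(2*t). Substituting and equating the coefficients of cos(2t) and sin(2t) gives A = 16/25, B = -12/25, so u_p = -12*sin(2*t)/25 + 16*cos(2*t)/25.
General solution: u = -12*sin(2*t)/25 + 16*cos(2*t)/25 + C1*exp(t) + C2*t*exp(t).
Apply the initial conditions: u(0) = 16/25 + C1 = -4 and u'(0) = -24/25 + C1 + C2 = -2. Solving gives C1 = -116/25, C2 = 18/5.

u = -116*exp(t)/25 - 12*sin(2*t)/25 + 16*cos(2*t)/25 + 18*t*exp(t)/5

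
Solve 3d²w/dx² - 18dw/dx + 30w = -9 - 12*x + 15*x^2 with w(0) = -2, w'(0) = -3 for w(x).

w = -7/25 + x**2/2 + x/5 - 43*cos(x)*exp(3*x)/25 + 49*exp(3*x)*sin(x)/25

Divide through by 3: w'' - 6w' + 10w = -3 - 4*x + 5*x^2.
Characteristic equation r² - 6r + 10 = 0 has discriminant (-6)² - 4·(10) = -4 < 0, so r = 3 ± i.
Hence w_h = C1*cos(x)*exp(3*x) + C2*exp(3*x)*sin(x).
For the particular solution try w_p = A0 + A1*x + A2*x^2. Substituting and matching coefficients of each power of x gives A0 = -7/25, A1 = 1/5, A2 = 1/2, so w_p = -7/25 + x^2/2 + x/5.
General solution: w = -7/25 + x^2/2 + x/5 + C1*cos(x)*exp(3*x) + C2*exp(3*x)*sin(x).
Apply the initial conditions: w(0) = -7/25 + C1 = -2 and w'(0) = 1/5 + C2 + 3*C1 = -3. Solving gives C1 = -43/25, C2 = 49/25.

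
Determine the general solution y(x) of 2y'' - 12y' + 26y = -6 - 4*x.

Divide through by 2: y'' - 6y' + 13y = -3 - 2*x.
Characteristic equation r² - 6r + 13 = 0 has discriminant (-6)² - 4·(13) = -16 < 0, so r = 3 ± 2i.
Hence y_h = C1*cos(2*x)*exp(3*x) + C2*exp(3*x)*sin(2*x).
For the particular solution try y_p = A0 + A1*x. Substituting and matching coefficients of each power of x gives A0 = -51/169, A1 = -2/13, so y_p = -51/169 - 2*x/13.

y = -51/169 - 2*x/13 + C1*cos(2*x)*exp(3*x) + C2*exp(3*x)*sin(2*x)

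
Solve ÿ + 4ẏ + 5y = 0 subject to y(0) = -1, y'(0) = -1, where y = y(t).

Characteristic equation r² + 4r + 5 = 0 has discriminant (4)² - 4·(5) = -4 < 0, so r = -2 ± i.
Hence y_h = C1*cos(t)*exp(-2*t) + C2*exp(-2*t)*sin(t).
Apply the initial conditions: y(0) = C1 = -1 and y'(0) = C2 - 2*C1 = -1. Solving gives C1 = -1, C2 = -3.

y = -cos(t)*exp(-2*t) - 3*exp(-2*t)*sin(t)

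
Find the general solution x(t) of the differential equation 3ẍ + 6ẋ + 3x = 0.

x = C1*exp(-t) + C2*t*exp(-t)

Divide through by 3: x'' + 2x' + x = 0.
Characteristic equation r² + 2r + 1 = 0 has discriminant (2)² - 4·(1) = 0, so r = -1 is a repeated root.
Hence x_h = (C1 + C2*t)*exp(-t).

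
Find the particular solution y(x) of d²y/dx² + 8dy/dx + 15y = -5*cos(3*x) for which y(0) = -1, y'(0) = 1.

y = -19*exp(-3*x)/12 - 10*sin(3*x)/51 - 5*cos(3*x)/102 + 43*exp(-5*x)/68

Characteristic equation r² + 8r + 15 = 0 factors as (r + 5)(r + 3) = 0, so r = -5, -3.
Hence y_h = C1*exp(-5*x) + C2*exp(-3*x).
Try y_p = A*cos(3*x) + B*sin(3*x). Substituting and equating the coefficients of cos(3x) and sin(3x) gives A = -5/102, B = -10/51, so y_p = -10*sin(3*x)/51 - 5*cos(3*x)/102.
General solution: y = -10*sin(3*x)/51 - 5*cos(3*x)/102 + C1*exp(-5*x) + C2*exp(-3*x).
Apply the initial conditions: y(0) = -5/102 + C1 + C2 = -1 and y'(0) = -10/17 - 5*C1 - 3*C2 = 1. Solving gives C1 = 43/68, C2 = -19/12.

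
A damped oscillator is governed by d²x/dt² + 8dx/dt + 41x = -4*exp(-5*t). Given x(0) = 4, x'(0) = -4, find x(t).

Characteristic equation r² + 8r + 41 = 0 has discriminant (8)² - 4·(41) = -100 < 0, so r = -4 ± 5i.
Hence x_h = C1*cos(5*t)*exp(-4*t) + C2*exp(-4*t)*sin(5*t).
Try x_p = A*exp(-5*t). Substituting into the equation and dividing by exp(-5*t) gives A = -2/13, so x_p = -2*exp(-5*t)/13.
General solution: x = -2*exp(-5*t)/13 + C1*cos(5*t)*exp(-4*t) + C2*exp(-4*t)*sin(5*t).
Apply the initial conditions: x(0) = -2/13 + C1 = 4 and x'(0) = 10/13 - 4*C1 + 5*C2 = -4. Solving gives C1 = 54/13, C2 = 154/65.

x = -2*exp(-5*t)/13 + 54*cos(5*t)*exp(-4*t)/13 + 154*exp(-4*t)*sin(5*t)/65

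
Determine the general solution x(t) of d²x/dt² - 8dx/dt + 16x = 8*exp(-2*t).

x = 2*exp(-2*t)/9 + C1*exp(4*t) + C2*t*exp(4*t)

Characteristic equation r² - 8r + 16 = 0 has discriminant (-8)² - 4·(16) = 0, so r = 4 is a repeated root.
Hence x_h = (C1 + C2*t)*exp(4*t).
Try x_p = A*exp(-2*t). Substituting into the equation and dividing by exp(-2*t) gives A = 2/9, so x_p = 2*exp(-2*t)/9.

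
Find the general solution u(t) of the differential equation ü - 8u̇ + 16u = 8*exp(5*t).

Characteristic equation r² - 8r + 16 = 0 has discriminant (-8)² - 4·(16) = 0, so r = 4 is a repeated root.
Hence u_h = (C1 + C2*t)*exp(4*t).
Try u_p = A*exp(5*t). Substituting into the equation and dividing by exp(5*t) gives A = 8, so u_p = 8*exp(5*t).

u = 8*exp(5*t) + C1*exp(4*t) + C2*t*exp(4*t)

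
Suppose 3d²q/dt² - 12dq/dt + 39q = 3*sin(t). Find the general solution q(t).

Divide through by 3: q'' - 4q' + 13q = sin(t).
Characteristic equation r² - 4r + 13 = 0 has discriminant (-4)² - 4·(13) = -36 < 0, so r = 2 ± 3i.
Hence q_h = C1*cos(3*t)*exp(2*t) + C2*exp(2*t)*sin(3*t).
Try q_p = A*cos(t) + B*sin(t). Substituting and equating the coefficients of cos(t) and sin(t) gives A = 1/40, B = 3/40, so q_p = cos(t)/40 + 3*sin(t)/40.

q = cos(t)/40 + 3*sin(t)/40 + C1*cos(3*t)*exp(2*t) + C2*exp(2*t)*sin(3*t)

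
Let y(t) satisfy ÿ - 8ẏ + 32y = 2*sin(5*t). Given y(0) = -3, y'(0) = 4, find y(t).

Characteristic equation r² - 8r + 32 = 0 has discriminant (-8)² - 4·(32) = -64 < 0, so r = 4 ± 4i.
Hence y_h = C1*cos(4*t)*exp(4*t) + C2*exp(4*t)*sin(4*t).
Try y_p = A*cos(5*t) + B*sin(5*t). Substituting and equating the coefficients of cos(5t) and sin(5t) gives A = 80/1649, B = 14/1649, so y_p = 14*sin(5*t)/1649 + 80*cos(5*t)/1649.
General solution: y = 14*sin(5*t)/1649 + 80*cos(5*t)/1649 + C1*cos(4*t)*exp(4*t) + C2*exp(4*t)*sin(4*t).
Apply the initial conditions: y(0) = 80/1649 + C1 = -3 and y'(0) = 70/1649 + 4*C1 + 4*C2 = 4. Solving gives C1 = -5027/1649, C2 = 13317/3298.

y = 14*sin(5*t)/1649 + 80*cos(5*t)/1649 - 5027*cos(4*t)*exp(4*t)/1649 + 13317*exp(4*t)*sin(4*t)/3298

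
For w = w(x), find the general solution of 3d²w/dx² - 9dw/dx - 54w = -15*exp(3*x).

Divide through by 3: w'' - 3w' - 18w = -5*exp(3*x).
Characteristic equation r² - 3r - 18 = 0 factors as (r - 6)(r + 3) = 0, so r = 6, -3.
Hence w_h = C1*exp(6*x) + C2*exp(-3*x).
Try w_p = A*exp(3*x). Substituting into the equation and dividing by exp(3*x) gives A = 5/18, so w_p = 5*exp(3*x)/18.

w = 5*exp(3*x)/18 + C1*exp(6*x) + C2*exp(-3*x)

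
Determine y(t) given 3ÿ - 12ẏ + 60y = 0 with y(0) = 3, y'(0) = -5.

y = 3*cos(4*t)*exp(2*t) - 11*exp(2*t)*sin(4*t)/4

Divide through by 3: y'' - 4y' + 20y = 0.
Characteristic equation r² - 4r + 20 = 0 has discriminant (-4)² - 4·(20) = -64 < 0, so r = 2 ± 4i.
Hence y_h = C1*cos(4*t)*exp(2*t) + C2*exp(2*t)*sin(4*t).
Apply the initial conditions: y(0) = C1 = 3 and y'(0) = 2*C1 + 4*C2 = -5. Solving gives C1 = 3, C2 = -11/4.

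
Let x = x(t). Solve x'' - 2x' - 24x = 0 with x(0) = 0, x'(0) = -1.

x = -exp(6*t)/10 + exp(-4*t)/10

Characteristic equation r² - 2r - 24 = 0 factors as (r + 4)(r - 6) = 0, so r = -4, 6.
Hence x_h = C1*exp(-4*t) + C2*exp(6*t).
Apply the initial conditions: x(0) = C1 + C2 = 0 and x'(0) = -4*C1 + 6*C2 = -1. Solving gives C1 = 1/10, C2 = -1/10.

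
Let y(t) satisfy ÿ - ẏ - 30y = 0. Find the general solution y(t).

y = C1*exp(-5*t) + C2*exp(6*t)

Characteristic equation r² - r - 30 = 0 factors as (r + 5)(r - 6) = 0, so r = -5, 6.
Hence y_h = C1*exp(-5*t) + C2*exp(6*t).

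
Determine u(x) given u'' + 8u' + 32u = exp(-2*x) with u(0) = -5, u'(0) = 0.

u = exp(-2*x)/20 - 201*exp(-4*x)*sin(4*x)/40 - 101*cos(4*x)*exp(-4*x)/20

Characteristic equation r² + 8r + 32 = 0 has discriminant (8)² - 4·(32) = -64 < 0, so r = -4 ± 4i.
Hence u_h = C1*cos(4*x)*exp(-4*x) + C2*exp(-4*x)*sin(4*x).
Try u_p = A*exp(-2*x). Substituting into the equation and dividing by exp(-2*x) gives A = 1/20, so u_p = exp(-2*x)/20.
General solution: u = exp(-2*x)/20 + C1*cos(4*x)*exp(-4*x) + C2*exp(-4*x)*sin(4*x).
Apply the initial conditions: u(0) = 1/20 + C1 = -5 and u'(0) = -1/10 - 4*C1 + 4*C2 = 0. Solving gives C1 = -101/20, C2 = -201/40.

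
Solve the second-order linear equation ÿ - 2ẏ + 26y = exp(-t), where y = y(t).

y = exp(-t)/29 + C1*cos(5*t)*exp(t) + C2*exp(t)*sin(5*t)

Characteristic equation r² - 2r + 26 = 0 has discriminant (-2)² - 4·(26) = -100 < 0, so r = 1 ± 5i.
Hence y_h = C1*cos(5*t)*exp(t) + C2*exp(t)*sin(5*t).
Try y_p = A*exp(-t). Substituting into the equation and dividing by exp(-t) gives A = 1/29, so y_p = exp(-t)/29.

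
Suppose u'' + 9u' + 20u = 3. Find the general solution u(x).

Characteristic equation r² + 9r + 20 = 0 factors as (r + 4)(r + 5) = 0, so r = -4, -5.
Hence u_h = C1*exp(-4*x) + C2*exp(-5*x).
For the particular solution try u_p = A0. Substituting and matching coefficients of each power of x gives A0 = 3/20, so u_p = 3/20.

u = 3/20 + C1*exp(-4*x) + C2*exp(-5*x)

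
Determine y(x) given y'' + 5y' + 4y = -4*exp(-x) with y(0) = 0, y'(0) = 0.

y = -4*exp(-4*x)/9 + 4*exp(-x)/9 - 4*x*exp(-x)/3

Characteristic equation r² + 5r + 4 = 0 factors as (r + 1)(r + 4) = 0, so r = -1, -4.
Hence y_h = C1*exp(-x) + C2*exp(-4*x).
Since exp(-x) solves the homogeneous equation (r = -1 is a root of multiplicity 1), multiply the trial by x. Try y_p = A*x*exp(-x). Substituting into the equation and dividing by exp(-x) gives A = -4/3, so y_p = -4*x*exp(-x)/3.
General solution: y = C1*exp(-x) + C2*exp(-4*x) - 4*x*exp(-x)/3.
Apply the initial conditions: y(0) = C1 + C2 = 0 and y'(0) = -4/3 - C1 - 4*C2 = 0. Solving gives C1 = 4/9, C2 = -4/9.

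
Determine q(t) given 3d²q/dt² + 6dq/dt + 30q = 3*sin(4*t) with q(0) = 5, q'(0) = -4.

Divide through by 3: q'' + 2q' + 10q = sin(4*t).
Characteristic equation r² + 2r + 10 = 0 has discriminant (2)² - 4·(10) = -36 < 0, so r = -1 ± 3i.
Hence q_h = C1*cos(3*t)*exp(-t) + C2*exp(-t)*sin(3*t).
Try q_p = A*cos(4*t) + B*sin(4*t). Substituting and equating the coefficients of cos(4t) and sin(4t) gives A = -2/25, B = -3/50, so q_p = -3*sin(4*t)/50 - 2*cos(4*t)/25.
General solution: q = -3*sin(4*t)/50 - 2*cos(4*t)/25 + C1*cos(3*t)*exp(-t) + C2*exp(-t)*sin(3*t).
Apply the initial conditions: q(0) = -2/25 + C1 = 5 and q'(0) = -6/25 - C1 + 3*C2 = -4. Solving gives C1 = 127/25, C2 = 11/25.

q = -3*sin(4*t)/50 - 2*cos(4*t)/25 + 11*exp(-t)*sin(3*t)/25 + 127*cos(3*t)*exp(-t)/25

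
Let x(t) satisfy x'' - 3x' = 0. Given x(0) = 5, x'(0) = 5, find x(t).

Characteristic equation r² - 3r = 0 factors as (r - 3)r = 0, so r = 3, 0.
Hence x_h = C1*exp(3*t) + C2.
Apply the initial conditions: x(0) = C1 + C2 = 5 and x'(0) = 3*C1 = 5. Solving gives C1 = 5/3, C2 = 10/3.

x = 10/3 + 5*exp(3*t)/3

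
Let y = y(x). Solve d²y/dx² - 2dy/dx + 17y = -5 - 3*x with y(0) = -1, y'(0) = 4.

Characteristic equation r² - 2r + 17 = 0 has discriminant (-2)² - 4·(17) = -64 < 0, so r = 1 ± 4i.
Hence y_h = C1*cos(4*x)*exp(x) + C2*exp(x)*sin(4*x).
For the particular solution try y_p = A0 + A1*x. Substituting and matching coefficients of each power of x gives A0 = -91/289, A1 = -3/17, so y_p = -91/289 - 3*x/17.
General solution: y = -91/289 - 3*x/17 + C1*cos(4*x)*exp(x) + C2*exp(x)*sin(4*x).
Apply the initial conditions: y(0) = -91/289 + C1 = -1 and y'(0) = -3/17 + C1 + 4*C2 = 4. Solving gives C1 = -198/289, C2 = 1405/1156.

y = -91/289 - 3*x/17 - 198*cos(4*x)*exp(x)/289 + 1405*exp(x)*sin(4*x)/1156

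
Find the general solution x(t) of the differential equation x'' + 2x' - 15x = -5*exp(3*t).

Characteristic equation r² + 2r - 15 = 0 factors as (r - 3)(r + 5) = 0, so r = 3, -5.
Hence x_h = C1*exp(3*t) + C2*exp(-5*t).
Since exp(3*t) solves the homogeneous equation (r = 3 is a root of multiplicity 1), multiply the trial by t. Try x_p = A*t*exp(3*t). Substituting into the equation and dividing by exp(3*t) gives A = -5/8, so x_p = -5*t*exp(3*t)/8.

x = C1*exp(3*t) + C2*exp(-5*t) - 5*t*exp(3*t)/8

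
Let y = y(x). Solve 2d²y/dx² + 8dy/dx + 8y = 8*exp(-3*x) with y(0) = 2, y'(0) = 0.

y = -2*exp(-2*x) + 4*exp(-3*x) + 8*x*exp(-2*x)

Divide through by 2: y'' + 4y' + 4y = 4*exp(-3*x).
Characteristic equation r² + 4r + 4 = 0 has discriminant (4)² - 4·(4) = 0, so r = -2 is a repeated root.
Hence y_h = (C1 + C2*x)*exp(-2*x).
Try y_p = A*exp(-3*x). Substituting into the equation and dividing by exp(-3*x) gives A = 4, so y_p = 4*exp(-3*x).
General solution: y = 4*exp(-3*x) + C1*exp(-2*x) + C2*x*exp(-2*x).
Apply the initial conditions: y(0) = 4 + C1 = 2 and y'(0) = -12 + C2 - 2*C1 = 0. Solving gives C1 = -2, C2 = 8.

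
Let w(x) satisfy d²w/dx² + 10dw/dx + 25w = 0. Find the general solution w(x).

Characteristic equation r² + 10r + 25 = 0 has discriminant (10)² - 4·(25) = 0, so r = -5 is a repeated root.
Hence w_h = (C1 + C2*x)*exp(-5*x).

w = C1*exp(-5*x) + C2*x*exp(-5*x)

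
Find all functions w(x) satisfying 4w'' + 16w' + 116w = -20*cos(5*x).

w = -25*sin(5*x)/104 - 5*cos(5*x)/104 + C1*cos(5*x)*exp(-2*x) + C2*exp(-2*x)*sin(5*x)

Divide through by 4: w'' + 4w' + 29w = -5*cos(5*x).
Characteristic equation r² + 4r + 29 = 0 has discriminant (4)² - 4·(29) = -100 < 0, so r = -2 ± 5i.
Hence w_h = C1*cos(5*x)*exp(-2*x) + C2*exp(-2*x)*sin(5*x).
Try w_p = A*cos(5*x) + B*sin(5*x). Substituting and equating the coefficients of cos(5x) and sin(5x) gives A = -5/104, B = -25/104, so w_p = -25*sin(5*x)/104 - 5*cos(5*x)/104.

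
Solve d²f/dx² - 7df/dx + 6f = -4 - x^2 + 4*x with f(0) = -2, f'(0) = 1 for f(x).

Characteristic equation r² - 7r + 6 = 0 factors as (r - 1)(r - 6) = 0, so r = 1, 6.
Hence f_h = C1*exp(x) + C2*exp(6*x).
For the particular solution try f_p = A0 + A1*x + A2*x^2. Substituting and matching coefficients of each power of x gives A0 = -31/108, A1 = 5/18, A2 = -1/6, so f_p = -31/108 - x^2/6 + 5*x/18.
General solution: f = -31/108 - x^2/6 + 5*x/18 + C1*exp(x) + C2*exp(6*x).
Apply the initial conditions: f(0) = -31/108 + C1 + C2 = -2 and f'(0) = 5/18 + C1 + 6*C2 = 1. Solving gives C1 = -11/5, C2 = 263/540.

f = -31/108 - 11*exp(x)/5 - x**2/6 + 5*x/18 + 263*exp(6*x)/540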